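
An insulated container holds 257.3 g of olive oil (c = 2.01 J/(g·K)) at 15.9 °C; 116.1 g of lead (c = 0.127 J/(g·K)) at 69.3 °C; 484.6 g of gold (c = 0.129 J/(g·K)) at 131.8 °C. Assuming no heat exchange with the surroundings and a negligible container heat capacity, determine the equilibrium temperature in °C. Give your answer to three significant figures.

T_f = 29.4 °C

Σ mᵢcᵢ(T − Tᵢ) = 0  ⇒  T = Σ mᵢcᵢTᵢ / Σ mᵢcᵢ
Σ mᵢcᵢ = 257.3×2.01 + 116.1×0.127 + 484.6×0.129 = 594.4311
Σ mᵢcᵢTᵢ = 517.173×15.9 + 14.7447×69.3 + 62.5134×131.8 = 17484
T = 17484 / 594.4311 = 29.41 °C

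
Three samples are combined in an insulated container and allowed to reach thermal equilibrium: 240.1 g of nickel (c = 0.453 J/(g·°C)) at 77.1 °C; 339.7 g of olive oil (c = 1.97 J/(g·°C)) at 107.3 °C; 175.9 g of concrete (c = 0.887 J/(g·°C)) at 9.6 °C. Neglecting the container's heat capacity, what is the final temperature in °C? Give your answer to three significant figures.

T_f = 87.5 °C

Σ mᵢcᵢ(T − Tᵢ) = 0  ⇒  T = Σ mᵢcᵢTᵢ / Σ mᵢcᵢ
Σ mᵢcᵢ = 240.1×0.453 + 339.7×1.97 + 175.9×0.887 = 933.9976
Σ mᵢcᵢTᵢ = 108.7653×77.1 + 669.209×107.3 + 156.0233×9.6 = 81690
T = 81690 / 933.9976 = 87.46 °C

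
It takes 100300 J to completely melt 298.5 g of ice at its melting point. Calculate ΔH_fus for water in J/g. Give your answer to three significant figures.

ΔH_fus = 336 J/g

ΔH_fus = q / m = 100300 / 298.5 = 336 J/g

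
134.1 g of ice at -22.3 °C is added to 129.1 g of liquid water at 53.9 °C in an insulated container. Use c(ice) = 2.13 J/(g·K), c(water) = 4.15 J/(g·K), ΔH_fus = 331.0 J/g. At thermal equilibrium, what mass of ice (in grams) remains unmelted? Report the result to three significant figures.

m_ice remaining = 66.1 g

Heat to warm all ice to 0 °C: 134.1×2.13×22.3 = 6369.6 J
Heat released by water cooling to 0 °C: 129.1×4.15×53.9 = 28878 J
28878 J < 6369.6 + 134.1×331.0 = 50756.7 J, so not all ice melts; final T = 0 °C.
Heat left for melting: 28878 − 6369.6 = 22508.4 J
Mass melted = 22508.4 / 331.0 = 68.00 g
Ice remaining = 134.1 − 68.00 = 66.10 g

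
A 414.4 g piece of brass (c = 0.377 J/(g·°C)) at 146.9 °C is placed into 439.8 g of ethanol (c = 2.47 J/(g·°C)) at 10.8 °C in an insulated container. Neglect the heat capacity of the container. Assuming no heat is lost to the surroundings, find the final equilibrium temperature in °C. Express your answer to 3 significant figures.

Heat lost by brass = heat gained by ethanol.
(414.4)(0.377)(146.9 − T) = (439.8)(2.47)(T − 10.8)
156.2288 (146.9 − T) = 1086.306 (T − 10.8)
22950 − 156.2288 T = 1086.306 T − 11732
34682 = 1242.5348 T
T = 27.91 °C

T_f = 27.9 °C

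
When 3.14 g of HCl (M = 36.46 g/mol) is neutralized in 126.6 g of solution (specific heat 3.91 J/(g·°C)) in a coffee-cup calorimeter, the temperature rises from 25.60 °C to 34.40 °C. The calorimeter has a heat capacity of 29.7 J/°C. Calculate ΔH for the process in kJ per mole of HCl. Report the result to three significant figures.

|ΔT| = |34.40 − 25.60| = 8.80 °C
|q_surr| = (126.6 × 3.91 + 29.7) × 8.80 = 524.706 × 8.80 = 4617 J
n(HCl) = 3.14 / 36.46 = 0.08612 mol
Temperature rose, so q_rxn = −|q_surr| = -4.617 kJ
ΔH = q_rxn / n = -53.61 kJ/mol

ΔH = -53.6 kJ/mol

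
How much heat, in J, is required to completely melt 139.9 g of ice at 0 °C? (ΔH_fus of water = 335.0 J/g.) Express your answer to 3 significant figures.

q = 46900 J

q = m × ΔH_fus = 139.9 × 335.0 = 46870 J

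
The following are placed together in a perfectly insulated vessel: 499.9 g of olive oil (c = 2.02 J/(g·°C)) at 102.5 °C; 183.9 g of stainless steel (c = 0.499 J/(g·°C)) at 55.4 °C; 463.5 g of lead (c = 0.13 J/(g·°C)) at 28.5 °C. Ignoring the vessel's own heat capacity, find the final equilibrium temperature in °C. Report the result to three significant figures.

Σ mᵢcᵢ(T − Tᵢ) = 0  ⇒  T = Σ mᵢcᵢTᵢ / Σ mᵢcᵢ
Σ mᵢcᵢ = 499.9×2.02 + 183.9×0.499 + 463.5×0.13 = 1161.8191
Σ mᵢcᵢTᵢ = 1009.798×102.5 + 91.7661×55.4 + 60.255×28.5 = 110310
T = 110310 / 1161.8191 = 94.946 °C

T_f = 94.9 °C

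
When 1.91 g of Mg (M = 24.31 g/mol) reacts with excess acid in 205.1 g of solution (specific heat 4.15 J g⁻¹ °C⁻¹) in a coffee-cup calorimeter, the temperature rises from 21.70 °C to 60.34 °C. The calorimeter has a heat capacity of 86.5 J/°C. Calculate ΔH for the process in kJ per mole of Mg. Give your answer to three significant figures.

|ΔT| = |60.34 − 21.70| = 38.64 °C
|q_surr| = (205.1 × 4.15 + 86.5) × 38.64 = 937.665 × 38.64 = 36230 J
n(Mg) = 1.91 / 24.31 = 0.07857 mol
Temperature rose, so q_rxn = −|q_surr| = -36.23 kJ
ΔH = q_rxn / n = -461.1 kJ/mol

ΔH = -461 kJ/mol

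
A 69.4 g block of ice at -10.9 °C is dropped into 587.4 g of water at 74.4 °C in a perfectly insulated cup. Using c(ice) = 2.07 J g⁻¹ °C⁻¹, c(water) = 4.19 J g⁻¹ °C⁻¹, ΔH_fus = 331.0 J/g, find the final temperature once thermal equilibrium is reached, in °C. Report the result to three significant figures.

T_f = 57.6 °C

Heat to bring ice to 0 °C and melt it: q₁ = 69.4×2.07×10.9 + 69.4×331.0 = 24537 J
Heat the water can supply cooling to 0 °C: 587.4×4.19×74.4 = 183114 J > q₁, so all ice melts.
Energy balance: 587.4×4.19×(74.4 − T) = 24537 + 69.4×4.19×(T − 0)
2461.206(74.4 − T) = 24537 + 290.786 T
183114 − 24537 = 2751.992 T
T = 158577 / 2751.992 = 57.62 °C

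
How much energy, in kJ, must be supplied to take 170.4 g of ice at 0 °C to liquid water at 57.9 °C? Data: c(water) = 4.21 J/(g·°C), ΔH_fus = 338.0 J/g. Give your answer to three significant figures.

q = 99.1 kJ

q1 (melt at 0 °C): 170.4 × 338.0 = 57595 J
q2 (heat water 0.0→57.9 °C): 170.4 × 4.21 × 57.9 = 41537 J
Total: 57595 + 41537 = 99132 J = 99.1 kJ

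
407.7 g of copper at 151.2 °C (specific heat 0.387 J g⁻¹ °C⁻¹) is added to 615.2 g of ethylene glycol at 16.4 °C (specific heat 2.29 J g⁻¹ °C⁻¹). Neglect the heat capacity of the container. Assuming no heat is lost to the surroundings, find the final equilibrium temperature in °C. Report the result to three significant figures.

T_f = 30.0 °C

Heat lost by copper = heat gained by ethylene glycol.
(407.7)(0.387)(151.2 − T) = (615.2)(2.29)(T − 16.4)
157.7799 (151.2 − T) = 1408.808 (T − 16.4)
23856 − 157.7799 T = 1408.808 T − 23104
46960 = 1566.5879 T
T = 29.98 °C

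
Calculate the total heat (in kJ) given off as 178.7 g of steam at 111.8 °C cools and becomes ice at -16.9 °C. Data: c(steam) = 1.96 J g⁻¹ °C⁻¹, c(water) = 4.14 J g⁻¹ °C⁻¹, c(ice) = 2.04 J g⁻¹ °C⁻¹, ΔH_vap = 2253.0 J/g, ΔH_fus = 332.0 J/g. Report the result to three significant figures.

q1 (cool steam 111.8→100 °C): 178.7 × 1.96 × 11.8 = 4133 J
q2 (condense at 100 °C): 178.7 × 2253.0 = 402611 J
q3 (cool water 100→0 °C): 178.7 × 4.14 × 100.0 = 73982 J
q4 (freeze at 0 °C): 178.7 × 332.0 = 59328 J
q5 (cool ice 0→-16.9 °C): 178.7 × 2.04 × 16.9 = 6161 J
Total: 4133 + 402611 + 73982 + 59328 + 6161 = 546215 J = 546 kJ

q = 546 kJ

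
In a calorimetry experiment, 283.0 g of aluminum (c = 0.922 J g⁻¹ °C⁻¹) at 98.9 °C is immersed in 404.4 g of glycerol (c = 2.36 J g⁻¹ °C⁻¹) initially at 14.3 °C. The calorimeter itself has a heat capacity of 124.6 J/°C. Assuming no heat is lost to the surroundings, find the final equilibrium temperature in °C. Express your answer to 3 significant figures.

Heat lost by aluminum = heat gained by glycerol + calorimeter.
(283.0)(0.922)(98.9 − T) = [(404.4)(2.36) + 124.6](T − 14.3)
260.926 (98.9 − T) = 1078.984 (T − 14.3)
25806 − 260.926 T = 1078.984 T − 15429
41235 = 1339.910 T
T = 30.77 °C

T_f = 30.8 °C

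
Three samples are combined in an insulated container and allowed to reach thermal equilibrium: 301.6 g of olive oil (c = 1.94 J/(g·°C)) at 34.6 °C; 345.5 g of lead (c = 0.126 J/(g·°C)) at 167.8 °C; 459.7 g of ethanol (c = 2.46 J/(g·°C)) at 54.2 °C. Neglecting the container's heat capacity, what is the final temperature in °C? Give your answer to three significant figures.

T_f = 50.5 °C

Σ mᵢcᵢ(T − Tᵢ) = 0  ⇒  T = Σ mᵢcᵢTᵢ / Σ mᵢcᵢ
Σ mᵢcᵢ = 301.6×1.94 + 345.5×0.126 + 459.7×2.46 = 1759.499
Σ mᵢcᵢTᵢ = 585.104×34.6 + 43.533×167.8 + 1130.862×54.2 = 88842
T = 88842 / 1759.499 = 50.49 °C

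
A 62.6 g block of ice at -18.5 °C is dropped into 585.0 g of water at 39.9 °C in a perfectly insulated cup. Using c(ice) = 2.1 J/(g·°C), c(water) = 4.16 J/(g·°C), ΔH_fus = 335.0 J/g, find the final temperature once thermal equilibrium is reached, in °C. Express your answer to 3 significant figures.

Heat to bring ice to 0 °C and melt it: q₁ = 62.6×2.1×18.5 + 62.6×335.0 = 23403 J
Heat the water can supply cooling to 0 °C: 585.0×4.16×39.9 = 97100.6 J > q₁, so all ice melts.
Energy balance: 585.0×4.16×(39.9 − T) = 23403 + 62.6×4.16×(T − 0)
2433.6(39.9 − T) = 23403 + 260.416 T
97100.6 − 23403 = 2694.016 T
T = 73697.6 / 2694.016 = 27.36 °C

T_f = 27.4 °C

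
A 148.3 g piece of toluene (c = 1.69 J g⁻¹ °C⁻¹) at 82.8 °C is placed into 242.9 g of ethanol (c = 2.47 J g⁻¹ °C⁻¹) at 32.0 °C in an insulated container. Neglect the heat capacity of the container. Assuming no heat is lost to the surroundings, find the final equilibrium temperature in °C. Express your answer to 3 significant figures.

Heat lost by toluene = heat gained by ethanol.
(148.3)(1.69)(82.8 − T) = (242.9)(2.47)(T − 32.0)
250.627 (82.8 − T) = 599.963 (T − 32.0)
20752 − 250.627 T = 599.963 T − 19199
39951 = 850.590 T
T = 46.97 °C

T_f = 47.0 °C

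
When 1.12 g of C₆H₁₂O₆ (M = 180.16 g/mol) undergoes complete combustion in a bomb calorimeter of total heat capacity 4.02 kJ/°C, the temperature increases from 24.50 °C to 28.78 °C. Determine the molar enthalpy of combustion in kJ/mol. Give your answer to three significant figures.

ΔT = 28.78 − 24.50 = 4.28 °C
q_cal = C_cal × ΔT = 4.02 × 4.28 = 17.2056 kJ
n = 1.12 / 180.16 = 0.006217 mol
q_rxn = −q_cal = -17.2056 kJ
ΔH = -17.2056 / 0.006217 = -2768 kJ/mol

ΔH = -2770 kJ/mol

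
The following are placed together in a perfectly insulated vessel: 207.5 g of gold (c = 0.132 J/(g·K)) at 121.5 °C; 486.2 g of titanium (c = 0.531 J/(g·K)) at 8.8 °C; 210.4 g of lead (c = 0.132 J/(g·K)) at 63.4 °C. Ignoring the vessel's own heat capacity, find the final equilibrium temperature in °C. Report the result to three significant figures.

T_f = 23.5 °C

Σ mᵢcᵢ(T − Tᵢ) = 0  ⇒  T = Σ mᵢcᵢTᵢ / Σ mᵢcᵢ
Σ mᵢcᵢ = 207.5×0.132 + 486.2×0.531 + 210.4×0.132 = 313.3350
Σ mᵢcᵢTᵢ = 27.39×121.5 + 258.1722×8.8 + 27.7728×63.4 = 7360.6
T = 7360.6 / 313.3350 = 23.49 °C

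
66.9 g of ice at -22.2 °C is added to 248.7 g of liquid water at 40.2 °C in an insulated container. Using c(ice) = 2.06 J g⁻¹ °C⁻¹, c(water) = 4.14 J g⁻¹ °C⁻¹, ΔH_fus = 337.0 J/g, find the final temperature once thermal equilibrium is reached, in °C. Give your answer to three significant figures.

Heat to bring ice to 0 °C and melt it: q₁ = 66.9×2.06×22.2 + 66.9×337.0 = 25605 J
Heat the water can supply cooling to 0 °C: 248.7×4.14×40.2 = 41390.6 J > q₁, so all ice melts.
Energy balance: 248.7×4.14×(40.2 − T) = 25605 + 66.9×4.14×(T − 0)
1029.618(40.2 − T) = 25605 + 276.966 T
41390.6 − 25605 = 1306.584 T
T = 15785.6 / 1306.584 = 12.08 °C

T_f = 12.1 °C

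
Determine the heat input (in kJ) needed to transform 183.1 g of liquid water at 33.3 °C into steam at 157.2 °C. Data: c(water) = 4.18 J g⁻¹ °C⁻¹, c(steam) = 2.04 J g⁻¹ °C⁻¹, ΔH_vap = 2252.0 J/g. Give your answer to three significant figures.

q1 (heat water 33.3→100.0 °C): 183.1 × 4.18 × 66.7 = 51049 J
q2 (vaporize at 100 °C): 183.1 × 2252.0 = 412341 J
q3 (heat steam 100.0→157.2 °C): 183.1 × 2.04 × 57.2 = 21366 J
Total: 51049 + 412341 + 21366 = 484756 J = 485 kJ

q = 485 kJ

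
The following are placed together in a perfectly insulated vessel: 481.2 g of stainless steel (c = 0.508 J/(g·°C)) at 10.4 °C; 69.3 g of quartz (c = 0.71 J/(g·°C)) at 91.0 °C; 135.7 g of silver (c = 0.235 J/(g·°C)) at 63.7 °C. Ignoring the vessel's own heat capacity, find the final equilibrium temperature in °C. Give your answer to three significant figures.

T_f = 27.8 °C

Σ mᵢcᵢ(T − Tᵢ) = 0  ⇒  T = Σ mᵢcᵢTᵢ / Σ mᵢcᵢ
Σ mᵢcᵢ = 481.2×0.508 + 69.3×0.71 + 135.7×0.235 = 325.5421
Σ mᵢcᵢTᵢ = 244.4496×10.4 + 49.203×91.0 + 31.8895×63.7 = 9051.1
T = 9051.1 / 325.5421 = 27.80 °C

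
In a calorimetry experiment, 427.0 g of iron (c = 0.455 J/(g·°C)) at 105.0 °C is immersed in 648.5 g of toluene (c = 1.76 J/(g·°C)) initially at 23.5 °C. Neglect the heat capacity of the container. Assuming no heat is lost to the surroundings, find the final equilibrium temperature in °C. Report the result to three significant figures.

T_f = 35.4 °C

Heat lost by iron = heat gained by toluene.
(427.0)(0.455)(105.0 − T) = (648.5)(1.76)(T − 23.5)
194.285 (105.0 − T) = 1141.36 (T − 23.5)
20400 − 194.285 T = 1141.36 T − 26822
47222 = 1335.645 T
T = 35.36 °C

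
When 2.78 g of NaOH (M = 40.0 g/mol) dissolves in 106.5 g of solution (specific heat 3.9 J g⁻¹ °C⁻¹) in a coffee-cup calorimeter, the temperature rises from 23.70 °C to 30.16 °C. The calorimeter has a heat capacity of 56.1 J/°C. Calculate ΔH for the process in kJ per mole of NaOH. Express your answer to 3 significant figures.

|ΔT| = |30.16 − 23.70| = 6.46 °C
|q_surr| = (106.5 × 3.9 + 56.1) × 6.46 = 471.45 × 6.46 = 3046 J
n(NaOH) = 2.78 / 40.0 = 0.06950 mol
Temperature rose, so q_rxn = −|q_surr| = -3.046 kJ
ΔH = q_rxn / n = -43.83 kJ/mol

ΔH = -43.8 kJ/mol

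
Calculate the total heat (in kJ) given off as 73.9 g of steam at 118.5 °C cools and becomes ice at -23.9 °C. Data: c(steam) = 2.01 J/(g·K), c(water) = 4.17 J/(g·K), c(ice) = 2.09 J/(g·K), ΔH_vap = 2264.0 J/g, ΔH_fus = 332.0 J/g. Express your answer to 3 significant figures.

q1 (cool steam 118.5→100 °C): 73.9 × 2.01 × 18.5 = 2748 J
q2 (condense at 100 °C): 73.9 × 2264.0 = 167310 J
q3 (cool water 100→0 °C): 73.9 × 4.17 × 100.0 = 30816 J
q4 (freeze at 0 °C): 73.9 × 332.0 = 24535 J
q5 (cool ice 0→-23.9 °C): 73.9 × 2.09 × 23.9 = 3691 J
Total: 2748 + 167310 + 30816 + 24535 + 3691 = 229100 J = 229 kJ

q = 229 kJ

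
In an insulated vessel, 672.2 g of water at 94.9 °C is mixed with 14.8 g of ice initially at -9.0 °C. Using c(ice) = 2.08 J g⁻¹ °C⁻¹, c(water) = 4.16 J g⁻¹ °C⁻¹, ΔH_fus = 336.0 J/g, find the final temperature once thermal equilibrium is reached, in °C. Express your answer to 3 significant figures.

T_f = 91.0 °C

Heat to bring ice to 0 °C and melt it: q₁ = 14.8×2.08×9.0 + 14.8×336.0 = 5249.9 J
Heat the water can supply cooling to 0 °C: 672.2×4.16×94.9 = 265374 J > q₁, so all ice melts.
Energy balance: 672.2×4.16×(94.9 − T) = 5249.9 + 14.8×4.16×(T − 0)
2796.352(94.9 − T) = 5249.9 + 61.568 T
265374 − 5249.9 = 2857.920 T
T = 260124.1 / 2857.920 = 91.02 °C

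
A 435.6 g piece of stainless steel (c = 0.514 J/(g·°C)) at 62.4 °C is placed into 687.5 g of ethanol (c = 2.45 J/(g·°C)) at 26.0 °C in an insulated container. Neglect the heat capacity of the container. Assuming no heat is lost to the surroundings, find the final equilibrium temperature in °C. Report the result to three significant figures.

T_f = 30.3 °C

Heat lost by stainless steel = heat gained by ethanol.
(435.6)(0.514)(62.4 − T) = (687.5)(2.45)(T − 26.0)
223.8984 (62.4 − T) = 1684.375 (T − 26.0)
13971 − 223.8984 T = 1684.375 T − 43794
57765 = 1908.2734 T
T = 30.27 °C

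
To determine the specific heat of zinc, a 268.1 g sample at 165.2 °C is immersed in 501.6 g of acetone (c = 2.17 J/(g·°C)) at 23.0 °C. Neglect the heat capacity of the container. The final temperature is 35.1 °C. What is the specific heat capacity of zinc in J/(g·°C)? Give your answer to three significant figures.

q_gained = (501.6 × 2.17) × (35.1 − 23.0) = 13170 J
q_lost = 268.1 × c × (165.2 − 35.1) = 34879.81 c
Set equal: c = 13170 / 34879.81 = 0.378 J/(g·°C)

c = 0.378 J/(g·°C)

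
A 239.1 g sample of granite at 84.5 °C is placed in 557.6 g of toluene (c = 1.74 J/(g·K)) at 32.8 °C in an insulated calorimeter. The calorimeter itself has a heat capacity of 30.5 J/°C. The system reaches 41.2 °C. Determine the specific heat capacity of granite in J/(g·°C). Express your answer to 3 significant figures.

c = 0.812 J/(g·°C)

q_gained = (557.6 × 1.74 + 30.5) × (41.2 − 32.8) = 8406 J
q_lost = 239.1 × c × (84.5 − 41.2) = 10353.03 c
Set equal: c = 8406 / 10353.03 = 0.812 J/(g·°C)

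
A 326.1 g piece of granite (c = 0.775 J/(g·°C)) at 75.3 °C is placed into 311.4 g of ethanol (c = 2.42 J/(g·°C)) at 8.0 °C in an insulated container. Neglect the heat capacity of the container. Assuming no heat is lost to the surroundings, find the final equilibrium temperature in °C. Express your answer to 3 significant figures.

Heat lost by granite = heat gained by ethanol.
(326.1)(0.775)(75.3 − T) = (311.4)(2.42)(T − 8.0)
252.7275 (75.3 − T) = 753.588 (T − 8.0)
19030 − 252.7275 T = 753.588 T − 6028.7
25058.7 = 1006.3155 T
T = 24.90 °C

T_f = 24.9 °C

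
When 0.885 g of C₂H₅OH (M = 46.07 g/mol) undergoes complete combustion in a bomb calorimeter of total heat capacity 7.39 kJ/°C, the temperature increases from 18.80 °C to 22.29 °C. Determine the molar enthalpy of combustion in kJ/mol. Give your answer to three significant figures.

ΔH = -1340 kJ/mol

ΔT = 22.29 − 18.80 = 3.49 °C
q_cal = C_cal × ΔT = 7.39 × 3.49 = 25.7911 kJ
n = 0.885 / 46.07 = 0.01921 mol
q_rxn = −q_cal = -25.7911 kJ
ΔH = -25.7911 / 0.01921 = -1343 kJ/mol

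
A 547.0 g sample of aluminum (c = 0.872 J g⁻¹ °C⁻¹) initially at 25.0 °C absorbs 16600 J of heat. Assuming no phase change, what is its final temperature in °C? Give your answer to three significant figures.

ΔT = q / (m c) = 16600 / (547.0 × 0.872) = 34.80 °C
T_f = 25.0 + 34.80 = 59.80 °C

T_f = 59.8 °C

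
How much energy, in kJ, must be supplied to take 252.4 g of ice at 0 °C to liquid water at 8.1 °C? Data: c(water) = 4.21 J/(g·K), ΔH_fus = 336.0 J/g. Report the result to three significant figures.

q1 (melt at 0 °C): 252.4 × 336.0 = 84806 J
q2 (heat water 0.0→8.1 °C): 252.4 × 4.21 × 8.1 = 8607 J
Total: 84806 + 8607 = 93413 J = 93.4 kJ

q = 93.4 kJ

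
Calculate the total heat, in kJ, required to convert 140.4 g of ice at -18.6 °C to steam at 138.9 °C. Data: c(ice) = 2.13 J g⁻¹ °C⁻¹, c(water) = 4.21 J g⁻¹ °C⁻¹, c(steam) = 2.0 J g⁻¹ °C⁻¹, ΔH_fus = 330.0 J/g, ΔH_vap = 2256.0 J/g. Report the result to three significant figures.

q = 439 kJ

q1 (heat ice -18.6→0.0 °C): 140.4 × 2.13 × 18.6 = 5562 J
q2 (melt at 0 °C): 140.4 × 330.0 = 46332 J
q3 (heat water 0.0→100.0 °C): 140.4 × 4.21 × 100.0 = 59108 J
q4 (vaporize at 100 °C): 140.4 × 2256.0 = 316742 J
q5 (heat steam 100.0→138.9 °C): 140.4 × 2.0 × 38.9 = 10923 J
Total: 5562 + 46332 + 59108 + 316742 + 10923 = 438667 J = 439 kJ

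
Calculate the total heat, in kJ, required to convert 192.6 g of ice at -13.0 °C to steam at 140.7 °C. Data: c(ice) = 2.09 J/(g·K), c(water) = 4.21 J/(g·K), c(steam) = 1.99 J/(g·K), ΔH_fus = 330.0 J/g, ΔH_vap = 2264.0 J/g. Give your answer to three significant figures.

q1 (heat ice -13.0→0.0 °C): 192.6 × 2.09 × 13.0 = 5233 J
q2 (melt at 0 °C): 192.6 × 330.0 = 63558 J
q3 (heat water 0.0→100.0 °C): 192.6 × 4.21 × 100.0 = 81085 J
q4 (vaporize at 100 °C): 192.6 × 2264.0 = 436046 J
q5 (heat steam 100.0→140.7 °C): 192.6 × 1.99 × 40.7 = 15599 J
Total: 5233 + 63558 + 81085 + 436046 + 15599 = 601521 J = 602 kJ

q = 602 kJ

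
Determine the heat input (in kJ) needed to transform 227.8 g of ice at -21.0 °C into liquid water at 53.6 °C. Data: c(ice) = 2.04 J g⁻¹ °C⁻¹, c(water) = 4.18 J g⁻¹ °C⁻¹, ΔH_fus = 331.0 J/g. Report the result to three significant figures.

q = 136 kJ

q1 (heat ice -21.0→0.0 °C): 227.8 × 2.04 × 21.0 = 9759 J
q2 (melt at 0 °C): 227.8 × 331.0 = 75402 J
q3 (heat water 0.0→53.6 °C): 227.8 × 4.18 × 53.6 = 51038 J
Total: 9759 + 75402 + 51038 = 136199 J = 136 kJ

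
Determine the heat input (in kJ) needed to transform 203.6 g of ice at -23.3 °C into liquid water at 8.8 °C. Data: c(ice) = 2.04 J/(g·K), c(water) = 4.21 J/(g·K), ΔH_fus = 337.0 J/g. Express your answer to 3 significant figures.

q1 (heat ice -23.3→0.0 °C): 203.6 × 2.04 × 23.3 = 9678 J
q2 (melt at 0 °C): 203.6 × 337.0 = 68613 J
q3 (heat water 0.0→8.8 °C): 203.6 × 4.21 × 8.8 = 7543 J
Total: 9678 + 68613 + 7543 = 85834 J = 85.8 kJ

q = 85.8 kJ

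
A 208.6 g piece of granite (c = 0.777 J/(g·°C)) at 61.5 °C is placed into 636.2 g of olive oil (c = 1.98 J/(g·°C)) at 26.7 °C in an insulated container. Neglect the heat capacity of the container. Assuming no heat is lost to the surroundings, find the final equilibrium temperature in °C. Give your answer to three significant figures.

Heat lost by granite = heat gained by olive oil.
(208.6)(0.777)(61.5 − T) = (636.2)(1.98)(T − 26.7)
162.0822 (61.5 − T) = 1259.676 (T − 26.7)
9968.1 − 162.0822 T = 1259.676 T − 33633
43601.1 = 1421.7582 T
T = 30.67 °C

T_f = 30.7 °C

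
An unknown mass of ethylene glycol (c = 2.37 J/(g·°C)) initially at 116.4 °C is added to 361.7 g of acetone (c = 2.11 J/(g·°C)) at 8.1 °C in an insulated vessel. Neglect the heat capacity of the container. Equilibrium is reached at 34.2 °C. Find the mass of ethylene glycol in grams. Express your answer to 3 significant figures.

q_gained = (361.7 × 2.11) × (34.2 − 8.1) = 19920 J
q_lost = m × 2.37 × (116.4 − 34.2) = 194.814 m
m = 19920 / 194.814 = 102 g

m = 102 g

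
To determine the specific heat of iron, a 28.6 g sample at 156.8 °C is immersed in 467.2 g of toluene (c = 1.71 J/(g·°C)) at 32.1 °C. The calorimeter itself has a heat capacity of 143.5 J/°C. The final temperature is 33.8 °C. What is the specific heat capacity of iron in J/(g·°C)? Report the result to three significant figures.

q_gained = (467.2 × 1.71 + 143.5) × (33.8 − 32.1) = 1602 J
q_lost = 28.6 × c × (156.8 − 33.8) = 3517.8 c
Set equal: c = 1602 / 3517.8 = 0.455 J/(g·°C)

c = 0.455 J/(g·°C)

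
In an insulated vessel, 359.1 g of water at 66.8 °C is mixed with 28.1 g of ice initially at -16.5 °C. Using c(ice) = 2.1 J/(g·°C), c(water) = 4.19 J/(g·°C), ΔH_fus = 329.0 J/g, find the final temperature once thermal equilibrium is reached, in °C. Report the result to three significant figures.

Heat to bring ice to 0 °C and melt it: q₁ = 28.1×2.1×16.5 + 28.1×329.0 = 10219 J
Heat the water can supply cooling to 0 °C: 359.1×4.19×66.8 = 100509 J > q₁, so all ice melts.
Energy balance: 359.1×4.19×(66.8 − T) = 10219 + 28.1×4.19×(T − 0)
1504.629(66.8 − T) = 10219 + 117.739 T
100509 − 10219 = 1622.368 T
T = 90290 / 1622.368 = 55.65 °C

T_f = 55.7 °C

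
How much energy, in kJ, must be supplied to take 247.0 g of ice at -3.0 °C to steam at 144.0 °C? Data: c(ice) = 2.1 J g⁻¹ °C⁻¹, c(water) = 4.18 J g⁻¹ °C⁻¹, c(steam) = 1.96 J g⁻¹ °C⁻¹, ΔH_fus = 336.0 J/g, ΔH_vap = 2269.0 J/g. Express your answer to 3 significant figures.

q1 (heat ice -3.0→0.0 °C): 247.0 × 2.1 × 3.0 = 1556 J
q2 (melt at 0 °C): 247.0 × 336.0 = 82992 J
q3 (heat water 0.0→100.0 °C): 247.0 × 4.18 × 100.0 = 103246 J
q4 (vaporize at 100 °C): 247.0 × 2269.0 = 560443 J
q5 (heat steam 100.0→144.0 °C): 247.0 × 1.96 × 44.0 = 21301 J
Total: 1556 + 82992 + 103246 + 560443 + 21301 = 769538 J = 770 kJ

q = 770 kJ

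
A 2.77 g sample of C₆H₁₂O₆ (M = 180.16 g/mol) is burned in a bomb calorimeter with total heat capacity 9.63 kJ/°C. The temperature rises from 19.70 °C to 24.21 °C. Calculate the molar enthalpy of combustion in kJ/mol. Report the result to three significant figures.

ΔT = 24.21 − 19.70 = 4.51 °C
q_cal = C_cal × ΔT = 9.63 × 4.51 = 43.4313 kJ
n = 2.77 / 180.16 = 0.01538 mol
q_rxn = −q_cal = -43.4313 kJ
ΔH = -43.4313 / 0.01538 = -2824 kJ/mol

ΔH = -2820 kJ/mol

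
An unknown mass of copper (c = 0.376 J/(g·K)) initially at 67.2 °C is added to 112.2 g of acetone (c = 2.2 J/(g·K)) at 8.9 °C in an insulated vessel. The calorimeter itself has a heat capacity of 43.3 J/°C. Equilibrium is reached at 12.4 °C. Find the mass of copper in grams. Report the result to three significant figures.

q_gained = (112.2 × 2.2 + 43.3) × (12.4 − 8.9) = 1015 J
q_lost = m × 0.376 × (67.2 − 12.4) = 20.6048 m
m = 1015 / 20.6048 = 49.3 g

m = 49.3 g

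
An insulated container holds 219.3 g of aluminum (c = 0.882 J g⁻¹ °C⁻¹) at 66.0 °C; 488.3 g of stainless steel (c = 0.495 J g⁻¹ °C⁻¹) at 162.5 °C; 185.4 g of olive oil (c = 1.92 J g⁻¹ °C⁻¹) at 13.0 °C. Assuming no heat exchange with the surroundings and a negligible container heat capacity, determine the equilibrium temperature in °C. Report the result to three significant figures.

Σ mᵢcᵢ(T − Tᵢ) = 0  ⇒  T = Σ mᵢcᵢTᵢ / Σ mᵢcᵢ
Σ mᵢcᵢ = 219.3×0.882 + 488.3×0.495 + 185.4×1.92 = 791.0991
Σ mᵢcᵢTᵢ = 193.4226×66.0 + 241.7085×162.5 + 355.968×13.0 = 56671
T = 56671 / 791.0991 = 71.64 °C

T_f = 71.6 °C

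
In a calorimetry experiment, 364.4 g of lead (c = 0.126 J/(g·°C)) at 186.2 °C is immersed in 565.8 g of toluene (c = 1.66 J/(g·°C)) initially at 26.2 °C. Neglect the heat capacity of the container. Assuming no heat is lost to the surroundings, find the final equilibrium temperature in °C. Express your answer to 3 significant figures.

T_f = 33.7 °C

Heat lost by lead = heat gained by toluene.
(364.4)(0.126)(186.2 − T) = (565.8)(1.66)(T − 26.2)
45.9144 (186.2 − T) = 939.228 (T − 26.2)
8549.3 − 45.9144 T = 939.228 T − 24608
33157.3 = 985.1424 T
T = 33.66 °C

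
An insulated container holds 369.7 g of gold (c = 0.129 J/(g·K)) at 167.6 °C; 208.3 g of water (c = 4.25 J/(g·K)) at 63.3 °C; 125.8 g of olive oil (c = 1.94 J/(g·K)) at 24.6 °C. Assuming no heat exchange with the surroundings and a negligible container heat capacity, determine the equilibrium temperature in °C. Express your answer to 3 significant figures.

Σ mᵢcᵢ(T − Tᵢ) = 0  ⇒  T = Σ mᵢcᵢTᵢ / Σ mᵢcᵢ
Σ mᵢcᵢ = 369.7×0.129 + 208.3×4.25 + 125.8×1.94 = 1177.0183
Σ mᵢcᵢTᵢ = 47.6913×167.6 + 885.275×63.3 + 244.052×24.6 = 70035
T = 70035 / 1177.0183 = 59.50 °C

T_f = 59.5 °C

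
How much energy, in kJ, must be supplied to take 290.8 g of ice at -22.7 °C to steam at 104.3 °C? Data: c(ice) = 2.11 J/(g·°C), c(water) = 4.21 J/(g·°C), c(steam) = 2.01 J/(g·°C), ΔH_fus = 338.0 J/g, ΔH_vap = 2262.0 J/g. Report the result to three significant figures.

q1 (heat ice -22.7→0.0 °C): 290.8 × 2.11 × 22.7 = 13928 J
q2 (melt at 0 °C): 290.8 × 338.0 = 98290 J
q3 (heat water 0.0→100.0 °C): 290.8 × 4.21 × 100.0 = 122427 J
q4 (vaporize at 100 °C): 290.8 × 2262.0 = 657790 J
q5 (heat steam 100.0→104.3 °C): 290.8 × 2.01 × 4.3 = 2513 J
Total: 13928 + 98290 + 122427 + 657790 + 2513 = 894948 J = 895 kJ

q = 895 kJ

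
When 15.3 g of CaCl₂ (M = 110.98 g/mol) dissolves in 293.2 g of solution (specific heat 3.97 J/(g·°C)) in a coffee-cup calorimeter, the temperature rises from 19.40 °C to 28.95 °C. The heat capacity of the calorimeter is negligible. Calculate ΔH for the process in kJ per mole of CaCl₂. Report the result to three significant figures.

|ΔT| = |28.95 − 19.40| = 9.55 °C
|q_surr| = (293.2 × 3.97) × 9.55 = 1164.004 × 9.55 = 11120 J
n(CaCl₂) = 15.3 / 110.98 = 0.1379 mol
Temperature rose, so q_rxn = −|q_surr| = -11.12 kJ
ΔH = q_rxn / n = -80.64 kJ/mol

ΔH = -80.6 kJ/mol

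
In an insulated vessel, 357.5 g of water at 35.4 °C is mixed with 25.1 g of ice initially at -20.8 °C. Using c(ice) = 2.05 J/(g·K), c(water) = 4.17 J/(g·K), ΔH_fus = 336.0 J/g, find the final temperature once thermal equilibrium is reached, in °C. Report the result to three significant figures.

Heat to bring ice to 0 °C and melt it: q₁ = 25.1×2.05×20.8 + 25.1×336.0 = 9503.9 J
Heat the water can supply cooling to 0 °C: 357.5×4.17×35.4 = 52773.4 J > q₁, so all ice melts.
Energy balance: 357.5×4.17×(35.4 − T) = 9503.9 + 25.1×4.17×(T − 0)
1490.775(35.4 − T) = 9503.9 + 104.667 T
52773.4 − 9503.9 = 1595.442 T
T = 43269.5 / 1595.442 = 27.12 °C

T_f = 27.1 °C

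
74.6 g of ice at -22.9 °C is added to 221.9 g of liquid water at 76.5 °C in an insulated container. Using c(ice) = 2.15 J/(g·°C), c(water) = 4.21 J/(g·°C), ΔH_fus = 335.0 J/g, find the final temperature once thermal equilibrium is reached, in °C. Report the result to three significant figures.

T_f = 34.3 °C

Heat to bring ice to 0 °C and melt it: q₁ = 74.6×2.15×22.9 + 74.6×335.0 = 28664 J
Heat the water can supply cooling to 0 °C: 221.9×4.21×76.5 = 71466.2 J > q₁, so all ice melts.
Energy balance: 221.9×4.21×(76.5 − T) = 28664 + 74.6×4.21×(T − 0)
934.199(76.5 − T) = 28664 + 314.066 T
71466.2 − 28664 = 1248.265 T
T = 42802.2 / 1248.265 = 34.29 °C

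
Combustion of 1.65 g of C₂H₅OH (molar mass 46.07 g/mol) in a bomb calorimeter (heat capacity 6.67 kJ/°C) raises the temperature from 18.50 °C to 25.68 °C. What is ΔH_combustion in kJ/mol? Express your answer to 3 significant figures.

ΔH = -1340 kJ/mol

ΔT = 25.68 − 18.50 = 7.18 °C
q_cal = C_cal × ΔT = 6.67 × 7.18 = 47.8906 kJ
n = 1.65 / 46.07 = 0.03582 mol
q_rxn = −q_cal = -47.8906 kJ
ΔH = -47.8906 / 0.03582 = -1337 kJ/mol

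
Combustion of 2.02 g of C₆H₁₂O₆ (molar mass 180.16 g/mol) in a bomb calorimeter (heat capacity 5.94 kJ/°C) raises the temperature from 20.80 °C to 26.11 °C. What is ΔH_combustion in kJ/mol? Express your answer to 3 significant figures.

ΔH = -2810 kJ/mol

ΔT = 26.11 − 20.80 = 5.31 °C
q_cal = C_cal × ΔT = 5.94 × 5.31 = 31.5414 kJ
n = 2.02 / 180.16 = 0.01121 mol
q_rxn = −q_cal = -31.5414 kJ
ΔH = -31.5414 / 0.01121 = -2814 kJ/mol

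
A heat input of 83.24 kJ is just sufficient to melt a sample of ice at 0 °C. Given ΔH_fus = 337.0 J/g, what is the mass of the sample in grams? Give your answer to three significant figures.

m = 247 g

m = q / ΔH_fus = 83240 J / 337.0 J/g = 247 g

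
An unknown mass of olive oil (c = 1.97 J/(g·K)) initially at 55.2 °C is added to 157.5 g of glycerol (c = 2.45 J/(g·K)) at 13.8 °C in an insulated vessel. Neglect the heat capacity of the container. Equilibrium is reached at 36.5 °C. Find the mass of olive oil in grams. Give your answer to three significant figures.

q_gained = (157.5 × 2.45) × (36.5 − 13.8) = 8759 J
q_lost = m × 1.97 × (55.2 − 36.5) = 36.839 m
m = 8759 / 36.839 = 238 g

m = 238 g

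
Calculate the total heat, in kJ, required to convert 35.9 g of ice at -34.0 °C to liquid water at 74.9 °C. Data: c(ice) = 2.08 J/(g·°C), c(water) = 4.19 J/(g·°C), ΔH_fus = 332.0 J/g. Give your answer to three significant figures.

q1 (heat ice -34.0→0.0 °C): 35.9 × 2.08 × 34.0 = 2539 J
q2 (melt at 0 °C): 35.9 × 332.0 = 11919 J
q3 (heat water 0.0→74.9 °C): 35.9 × 4.19 × 74.9 = 11267 J
Total: 2539 + 11919 + 11267 = 25725 J = 25.7 kJ

q = 25.7 kJ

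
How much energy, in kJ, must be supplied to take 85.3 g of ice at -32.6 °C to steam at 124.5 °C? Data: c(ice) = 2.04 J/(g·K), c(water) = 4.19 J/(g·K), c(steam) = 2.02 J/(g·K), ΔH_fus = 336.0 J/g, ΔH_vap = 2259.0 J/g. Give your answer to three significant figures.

q1 (heat ice -32.6→0.0 °C): 85.3 × 2.04 × 32.6 = 5673 J
q2 (melt at 0 °C): 85.3 × 336.0 = 28661 J
q3 (heat water 0.0→100.0 °C): 85.3 × 4.19 × 100.0 = 35741 J
q4 (vaporize at 100 °C): 85.3 × 2259.0 = 192693 J
q5 (heat steam 100.0→124.5 °C): 85.3 × 2.02 × 24.5 = 4221 J
Total: 5673 + 28661 + 35741 + 192693 + 4221 = 266989 J = 267 kJ

q = 267 kJ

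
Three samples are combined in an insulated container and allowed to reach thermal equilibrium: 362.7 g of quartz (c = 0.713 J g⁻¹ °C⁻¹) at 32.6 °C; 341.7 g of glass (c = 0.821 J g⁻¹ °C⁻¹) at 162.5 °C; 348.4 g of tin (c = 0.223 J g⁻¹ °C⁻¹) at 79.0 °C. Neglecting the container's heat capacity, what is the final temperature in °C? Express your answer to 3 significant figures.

Σ mᵢcᵢ(T − Tᵢ) = 0  ⇒  T = Σ mᵢcᵢTᵢ / Σ mᵢcᵢ
Σ mᵢcᵢ = 362.7×0.713 + 341.7×0.821 + 348.4×0.223 = 616.8340
Σ mᵢcᵢTᵢ = 258.6051×32.6 + 280.5357×162.5 + 77.6932×79.0 = 60155
T = 60155 / 616.8340 = 97.52 °C

T_f = 97.5 °C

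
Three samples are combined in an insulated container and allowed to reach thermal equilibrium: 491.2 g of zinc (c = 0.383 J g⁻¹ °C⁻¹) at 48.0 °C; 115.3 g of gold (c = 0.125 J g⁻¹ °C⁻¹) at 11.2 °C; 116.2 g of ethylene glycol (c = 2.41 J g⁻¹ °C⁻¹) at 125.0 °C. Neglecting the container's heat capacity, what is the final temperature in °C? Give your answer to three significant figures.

Σ mᵢcᵢ(T − Tᵢ) = 0  ⇒  T = Σ mᵢcᵢTᵢ / Σ mᵢcᵢ
Σ mᵢcᵢ = 491.2×0.383 + 115.3×0.125 + 116.2×2.41 = 482.5841
Σ mᵢcᵢTᵢ = 188.1296×48.0 + 14.4125×11.2 + 280.042×125.0 = 44197
T = 44197 / 482.5841 = 91.58 °C

T_f = 91.6 °C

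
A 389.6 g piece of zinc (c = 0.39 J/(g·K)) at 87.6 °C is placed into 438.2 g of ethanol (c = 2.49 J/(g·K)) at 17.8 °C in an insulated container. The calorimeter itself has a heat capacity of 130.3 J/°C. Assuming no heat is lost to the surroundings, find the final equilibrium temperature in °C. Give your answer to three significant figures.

T_f = 25.5 °C

Heat lost by zinc = heat gained by ethanol + calorimeter.
(389.6)(0.39)(87.6 − T) = [(438.2)(2.49) + 130.3](T − 17.8)
151.944 (87.6 − T) = 1221.418 (T − 17.8)
13310 − 151.944 T = 1221.418 T − 21741
35051 = 1373.362 T
T = 25.52 °C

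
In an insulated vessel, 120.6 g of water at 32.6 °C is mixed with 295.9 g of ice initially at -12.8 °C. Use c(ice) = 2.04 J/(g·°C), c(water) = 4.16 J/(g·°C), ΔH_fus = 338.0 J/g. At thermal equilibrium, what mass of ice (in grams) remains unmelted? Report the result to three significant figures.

m_ice remaining = 270 g

Heat to warm all ice to 0 °C: 295.9×2.04×12.8 = 7726.5 J
Heat released by water cooling to 0 °C: 120.6×4.16×32.6 = 16355 J
16355 J < 7726.5 + 295.9×338.0 = 107740.7 J, so not all ice melts; final T = 0 °C.
Heat left for melting: 16355 − 7726.5 = 8628.5 J
Mass melted = 8628.5 / 338.0 = 25.53 g
Ice remaining = 295.9 − 25.53 = 270.37 g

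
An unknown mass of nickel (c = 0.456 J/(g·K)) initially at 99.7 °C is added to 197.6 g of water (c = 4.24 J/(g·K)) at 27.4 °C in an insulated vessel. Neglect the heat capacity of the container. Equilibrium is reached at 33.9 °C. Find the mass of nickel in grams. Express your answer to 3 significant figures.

m = 181 g

q_gained = (197.6 × 4.24) × (33.9 − 27.4) = 5445.86 J
q_lost = m × 0.456 × (99.7 − 33.9) = 30.0048 m
m = 5445.86 / 30.0048 = 181 g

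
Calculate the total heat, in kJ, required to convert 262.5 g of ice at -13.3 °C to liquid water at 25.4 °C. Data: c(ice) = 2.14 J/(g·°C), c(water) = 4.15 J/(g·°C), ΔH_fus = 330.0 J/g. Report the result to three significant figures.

q1 (heat ice -13.3→0.0 °C): 262.5 × 2.14 × 13.3 = 7471 J
q2 (melt at 0 °C): 262.5 × 330.0 = 86625 J
q3 (heat water 0.0→25.4 °C): 262.5 × 4.15 × 25.4 = 27670 J
Total: 7471 + 86625 + 27670 = 121766 J = 122 kJ

q = 122 kJ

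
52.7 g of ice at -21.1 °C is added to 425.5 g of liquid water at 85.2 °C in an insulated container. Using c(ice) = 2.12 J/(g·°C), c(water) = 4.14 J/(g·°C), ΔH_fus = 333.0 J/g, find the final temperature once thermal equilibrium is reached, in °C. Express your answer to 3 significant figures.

T_f = 65.8 °C

Heat to bring ice to 0 °C and melt it: q₁ = 52.7×2.12×21.1 + 52.7×333.0 = 19906 J
Heat the water can supply cooling to 0 °C: 425.5×4.14×85.2 = 150086 J > q₁, so all ice melts.
Energy balance: 425.5×4.14×(85.2 − T) = 19906 + 52.7×4.14×(T − 0)
1761.57(85.2 − T) = 19906 + 218.178 T
150086 − 19906 = 1979.748 T
T = 130180 / 1979.748 = 65.76 °C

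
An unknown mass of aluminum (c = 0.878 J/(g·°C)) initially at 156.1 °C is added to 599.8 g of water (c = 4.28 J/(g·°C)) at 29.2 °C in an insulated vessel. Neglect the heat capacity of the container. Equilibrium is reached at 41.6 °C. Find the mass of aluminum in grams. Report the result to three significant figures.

m = 317 g

q_gained = (599.8 × 4.28) × (41.6 − 29.2) = 31830 J
q_lost = m × 0.878 × (156.1 − 41.6) = 100.531 m
m = 31830 / 100.531 = 317 g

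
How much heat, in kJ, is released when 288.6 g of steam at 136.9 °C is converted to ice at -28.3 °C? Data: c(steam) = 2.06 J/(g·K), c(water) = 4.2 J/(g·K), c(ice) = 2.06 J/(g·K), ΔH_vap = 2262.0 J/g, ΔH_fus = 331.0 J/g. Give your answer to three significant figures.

q1 (cool steam 136.9→100 °C): 288.6 × 2.06 × 36.9 = 21938 J
q2 (condense at 100 °C): 288.6 × 2262.0 = 652813 J
q3 (cool water 100→0 °C): 288.6 × 4.2 × 100.0 = 121212 J
q4 (freeze at 0 °C): 288.6 × 331.0 = 95527 J
q5 (cool ice 0→-28.3 °C): 288.6 × 2.06 × 28.3 = 16825 J
Total: 21938 + 652813 + 121212 + 95527 + 16825 = 908315 J = 908 kJ

q = 908 kJ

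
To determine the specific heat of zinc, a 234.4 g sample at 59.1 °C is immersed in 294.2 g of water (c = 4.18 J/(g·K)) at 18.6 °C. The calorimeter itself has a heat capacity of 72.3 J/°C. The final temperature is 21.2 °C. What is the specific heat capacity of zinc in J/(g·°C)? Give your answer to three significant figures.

q_gained = (294.2 × 4.18 + 72.3) × (21.2 − 18.6) = 3385 J
q_lost = 234.4 × c × (59.1 − 21.2) = 8883.76 c
Set equal: c = 3385 / 8883.76 = 0.381 J/(g·°C)

c = 0.381 J/(g·°C)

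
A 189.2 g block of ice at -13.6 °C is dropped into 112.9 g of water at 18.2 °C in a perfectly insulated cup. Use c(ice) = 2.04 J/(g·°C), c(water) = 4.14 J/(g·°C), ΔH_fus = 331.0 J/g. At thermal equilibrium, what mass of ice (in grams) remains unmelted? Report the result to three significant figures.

Heat to warm all ice to 0 °C: 189.2×2.04×13.6 = 5249.2 J
Heat released by water cooling to 0 °C: 112.9×4.14×18.2 = 8506.8 J
8506.8 J < 5249.2 + 189.2×331.0 = 67874.4 J, so not all ice melts; final T = 0 °C.
Heat left for melting: 8506.8 − 5249.2 = 3257.6 J
Mass melted = 3257.6 / 331.0 = 9.842 g
Ice remaining = 189.2 − 9.842 = 179.358 g

m_ice remaining = 179 g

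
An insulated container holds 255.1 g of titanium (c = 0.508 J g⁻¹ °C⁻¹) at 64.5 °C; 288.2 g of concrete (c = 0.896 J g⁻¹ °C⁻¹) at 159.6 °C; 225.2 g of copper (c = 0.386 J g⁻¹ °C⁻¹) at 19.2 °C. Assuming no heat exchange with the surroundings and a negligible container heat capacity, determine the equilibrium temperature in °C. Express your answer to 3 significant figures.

T_f = 108 °C

Σ mᵢcᵢ(T − Tᵢ) = 0  ⇒  T = Σ mᵢcᵢTᵢ / Σ mᵢcᵢ
Σ mᵢcᵢ = 255.1×0.508 + 288.2×0.896 + 225.2×0.386 = 474.7452
Σ mᵢcᵢTᵢ = 129.5908×64.5 + 258.2272×159.6 + 86.9272×19.2 = 51241
T = 51241 / 474.7452 = 107.9 °C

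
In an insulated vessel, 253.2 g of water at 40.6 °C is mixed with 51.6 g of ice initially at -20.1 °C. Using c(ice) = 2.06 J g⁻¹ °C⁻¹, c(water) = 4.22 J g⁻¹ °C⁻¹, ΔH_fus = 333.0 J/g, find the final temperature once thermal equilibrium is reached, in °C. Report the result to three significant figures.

Heat to bring ice to 0 °C and melt it: q₁ = 51.6×2.06×20.1 + 51.6×333.0 = 19319 J
Heat the water can supply cooling to 0 °C: 253.2×4.22×40.6 = 43381.3 J > q₁, so all ice melts.
Energy balance: 253.2×4.22×(40.6 − T) = 19319 + 51.6×4.22×(T − 0)
1068.504(40.6 − T) = 19319 + 217.752 T
43381.3 − 19319 = 1286.256 T
T = 24062.3 / 1286.256 = 18.71 °C

T_f = 18.7 °C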